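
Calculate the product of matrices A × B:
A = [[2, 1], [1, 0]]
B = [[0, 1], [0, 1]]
[[0, 3], [0, 1]]

Matrix multiplication:
C[0][0] = 2×0 + 1×0 = 0
C[0][1] = 2×1 + 1×1 = 3
C[1][0] = 1×0 + 0×0 = 0
C[1][1] = 1×1 + 0×1 = 1
Result: [[0, 3], [0, 1]]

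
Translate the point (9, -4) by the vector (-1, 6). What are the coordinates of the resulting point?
(8, 2)

Translation by (-1, 6):
x' = 9 + -1 = 8
y' = -4 + 6 = 2
Homogeneous matrix: [[1, 0, -1], [0, 1, 6], [0, 0, 1]]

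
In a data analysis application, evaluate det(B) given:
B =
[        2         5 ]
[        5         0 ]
det(B) = -25

For a 2×2 matrix [[a, b], [c, d]], det = a*d - b*c.
det(B) = (2)*(0) - (5)*(5) = 0 - 25 = -25.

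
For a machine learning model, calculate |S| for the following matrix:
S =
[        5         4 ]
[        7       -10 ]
det(S) = -78

For a 2×2 matrix [[a, b], [c, d]], det = a*d - b*c.
det(S) = (5)*(-10) - (4)*(7) = -50 - 28 = -78.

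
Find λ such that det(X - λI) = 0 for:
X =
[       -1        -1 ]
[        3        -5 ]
λ = -4, -2

Solve det(X - λI) = 0. For a 2×2 matrix the characteristic equation is λ² - (trace)λ + det = 0.
trace(X) = a + d = -1 - 5 = -6.
det(X) = a*d - b*c = (-1)*(-5) - (-1)*(3) = 5 + 3 = 8.
Characteristic equation: λ² - (-6)λ + (8) = 0.
Discriminant = (-6)² - 4*(8) = 36 - 32 = 4.
λ = (-6 ± √4) / 2 = (-6 ± 2) / 2 = -4, -2.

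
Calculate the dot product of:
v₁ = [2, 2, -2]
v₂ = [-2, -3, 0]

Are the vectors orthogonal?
-10, No

The dot product is the sum of products of corresponding components.
v₁·v₂ = (2)*(-2) + (2)*(-3) + (-2)*(0) = -4 - 6 + 0 = -10.
Two vectors are orthogonal iff their dot product is 0; here the dot product is -10, so the vectors are not orthogonal.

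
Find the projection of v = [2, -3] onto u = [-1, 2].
[8/5, -16/5]

The projection of v onto u is proj_u(v) = ((v·u) / (u·u)) · u.
v·u = (2)*(-1) + (-3)*(2) = -8.
u·u = (-1)*(-1) + (2)*(2) = 5.
coefficient = -8 / 5 = -8/5.
proj_u(v) = -8/5 · [-1, 2] = [8/5, -16/5].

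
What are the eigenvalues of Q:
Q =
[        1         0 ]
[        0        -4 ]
λ = -4, 1

Solve det(Q - λI) = 0. For a 2×2 matrix the characteristic equation is λ² - (trace)λ + det = 0.
trace(Q) = a + d = 1 - 4 = -3.
det(Q) = a*d - b*c = (1)*(-4) - (0)*(0) = -4 - 0 = -4.
Characteristic equation: λ² - (-3)λ + (-4) = 0.
Discriminant = (-3)² - 4*(-4) = 9 + 16 = 25.
λ = (-3 ± √25) / 2 = (-3 ± 5) / 2 = -4, 1.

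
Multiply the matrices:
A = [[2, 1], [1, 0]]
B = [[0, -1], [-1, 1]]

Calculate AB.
[[-1, -1], [0, -1]]

Each entry (i,j) of AB = sum over k of A[i][k]*B[k][j].
(AB)[0][0] = (2)*(0) + (1)*(-1) = -1
(AB)[0][1] = (2)*(-1) + (1)*(1) = -1
(AB)[1][0] = (1)*(0) + (0)*(-1) = 0
(AB)[1][1] = (1)*(-1) + (0)*(1) = -1
AB = [[-1, -1], [0, -1]]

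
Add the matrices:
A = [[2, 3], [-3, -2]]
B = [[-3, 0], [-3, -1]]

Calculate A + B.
[[-1, 3], [-6, -3]]

Add corresponding elements:
(2)+(-3)=-1
(3)+(0)=3
(-3)+(-3)=-6
(-2)+(-1)=-3
A + B = [[-1, 3], [-6, -3]]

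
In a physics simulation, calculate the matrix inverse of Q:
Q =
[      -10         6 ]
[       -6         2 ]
det(Q) = 16
Q⁻¹ =
[      1/8      -3/8 ]
[      3/8      -5/8 ]

For a 2×2 matrix Q = [[a, b], [c, d]] with det(Q) ≠ 0, Q⁻¹ = (1/det(Q)) * [[d, -b], [-c, a]].
det(Q) = (-10)*(2) - (6)*(-6) = -20 + 36 = 16.
Q⁻¹ = (1/16) * [[2, -6], [6, -10]].
Dividing each entry by 16 and reducing:
Q⁻¹ =
[      1/8      -3/8 ]
[      3/8      -5/8 ]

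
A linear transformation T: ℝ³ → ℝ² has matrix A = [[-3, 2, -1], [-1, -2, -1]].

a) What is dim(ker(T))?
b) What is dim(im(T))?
dim(ker) = 1, dim(im) = 2

The two rows are not scalar multiples of one another (no single k satisfies row 2 = k × row 1), so they are linearly independent.
Thus rank(A) = 2.
dim(im(T)) = rank(A) = 2.
By the rank-nullity theorem applied to T: ℝ³ → ℝ², rank(A) + nullity(A) = 3 (the domain dimension), so dim(ker(T)) = 3 - 2 = 1.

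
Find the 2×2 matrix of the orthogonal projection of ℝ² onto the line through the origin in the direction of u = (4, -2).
[[4/5, -2/5], [-2/5, 1/5]]

The orthogonal projection onto the line spanned by a nonzero vector u = (a, b) has matrix P = (u uᵀ) / (uᵀ u) = (1/(a² + b²)) · [[a², ab], [ab, b²]].
Here u = (4, -2), so a² + b² = 16 + 4 = 20.
P = (1/20) · [[16, -8], [-8, 4]] = [[4/5, -2/5], [-2/5, 1/5]].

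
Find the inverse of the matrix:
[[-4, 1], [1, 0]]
[[0, 1], [1, 4]]

For [[a,b],[c,d]], inverse = (1/det)·[[d,-b],[-c,a]]
det = -4·0 - 1·1 = -1
Inverse = (1/-1)·[[0, -1], [-1, -4]]
        = [[0, 1], [1, 4]]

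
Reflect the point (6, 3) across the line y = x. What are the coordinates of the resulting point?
(3, 6)

Reflection across line y = x: (6, 3) → (3, 6)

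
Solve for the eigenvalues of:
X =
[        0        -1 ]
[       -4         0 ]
λ = -2, 2

Solve det(X - λI) = 0. For a 2×2 matrix the characteristic equation is λ² - (trace)λ + det = 0.
trace(X) = a + d = 0 + 0 = 0.
det(X) = a*d - b*c = (0)*(0) - (-1)*(-4) = 0 - 4 = -4.
Characteristic equation: λ² - (0)λ + (-4) = 0.
Discriminant = (0)² - 4*(-4) = 0 + 16 = 16.
λ = (0 ± √16) / 2 = (0 ± 4) / 2 = -2, 2.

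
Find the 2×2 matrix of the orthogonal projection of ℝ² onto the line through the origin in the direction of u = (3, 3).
[[1/2, 1/2], [1/2, 1/2]]

The orthogonal projection onto the line spanned by a nonzero vector u = (a, b) has matrix P = (u uᵀ) / (uᵀ u) = (1/(a² + b²)) · [[a², ab], [ab, b²]].
Here u = (3, 3), so a² + b² = 9 + 9 = 18.
P = (1/18) · [[9, 9], [9, 9]] = [[1/2, 1/2], [1/2, 1/2]].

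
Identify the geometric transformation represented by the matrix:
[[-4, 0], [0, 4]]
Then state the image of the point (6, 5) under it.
non-uniform scaling by (-4, 4); image of (6, 5) is (-24, 20)

This is diagonal with distinct entries, so it scales the x-axis by -4 and the y-axis by 4.
The matrix [[-4, 0], [0, 4]] represents: non-uniform scaling by (-4, 4).
Applying it to (6, 5): [-4·6 + 0·5, 0·6 + 4·5] = (-24, 20).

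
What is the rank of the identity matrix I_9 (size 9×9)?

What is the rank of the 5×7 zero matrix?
rank(I_9) = 9, rank(0) = 0

The identity I_9 has 9 columns that are the standard basis vectors e_1, …, e_9. These are linearly independent, so all 9 columns are pivots and rank(I_9) = 9.
The 5×7 zero matrix has every entry zero, so every row is the zero row and there are no pivots; rank(0) = 0.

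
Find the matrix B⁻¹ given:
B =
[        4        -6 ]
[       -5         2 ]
det(B) = -22
B⁻¹ =
[    -1/11     -3/11 ]
[    -5/22     -2/11 ]

For a 2×2 matrix B = [[a, b], [c, d]] with det(B) ≠ 0, B⁻¹ = (1/det(B)) * [[d, -b], [-c, a]].
det(B) = (4)*(2) - (-6)*(-5) = 8 - 30 = -22.
B⁻¹ = (1/-22) * [[2, 6], [5, 4]].
Dividing each entry by -22 and reducing:
B⁻¹ =
[    -1/11     -3/11 ]
[    -5/22     -2/11 ]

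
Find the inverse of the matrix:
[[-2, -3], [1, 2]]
[[-2, -3], [1, 2]]

For [[a,b],[c,d]], inverse = (1/det)·[[d,-b],[-c,a]]
det = -2·2 - -3·1 = -1
Inverse = (1/-1)·[[2, 3], [-1, -2]]
        = [[-2, -3], [1, 2]]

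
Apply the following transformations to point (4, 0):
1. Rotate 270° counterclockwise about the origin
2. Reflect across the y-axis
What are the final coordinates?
(0, -4)

Step 1: Rotate 270° → (0, -4)
Step 2: Reflect across the y-axis → (0, -4)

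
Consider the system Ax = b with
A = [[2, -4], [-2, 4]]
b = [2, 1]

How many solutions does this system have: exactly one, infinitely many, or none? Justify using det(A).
No solution

det(A) = (2)*(4) - (-4)*(-2) = 0, so A is singular.
The column space of A is span(column 1) = span([2, -2]).
b = [2, 1] is not a scalar multiple of column 1, so b ∉ column space and the system is inconsistent — no solution.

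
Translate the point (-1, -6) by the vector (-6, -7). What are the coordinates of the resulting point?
(-7, -13)

Translation by (-6, -7):
x' = -1 + -6 = -7
y' = -6 + -7 = -13
Homogeneous matrix: [[1, 0, -6], [0, 1, -7], [0, 0, 1]]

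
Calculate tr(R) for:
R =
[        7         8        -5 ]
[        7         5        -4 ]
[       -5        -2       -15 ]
tr(R) = 7 + 5 - 15 = -3

The trace of a square matrix is the sum of its diagonal entries.
Diagonal entries of R: R[0][0] = 7, R[1][1] = 5, R[2][2] = -15.
tr(R) = 7 + 5 - 15 = -3.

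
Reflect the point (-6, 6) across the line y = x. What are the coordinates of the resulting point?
(6, -6)

Reflection across line y = x: (-6, 6) → (6, -6)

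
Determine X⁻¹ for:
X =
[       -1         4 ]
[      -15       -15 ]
det(X) = 75
X⁻¹ =
[     -1/5     -4/75 ]
[      1/5     -1/75 ]

For a 2×2 matrix X = [[a, b], [c, d]] with det(X) ≠ 0, X⁻¹ = (1/det(X)) * [[d, -b], [-c, a]].
det(X) = (-1)*(-15) - (4)*(-15) = 15 + 60 = 75.
X⁻¹ = (1/75) * [[-15, -4], [15, -1]].
Dividing each entry by 75 and reducing:
X⁻¹ =
[     -1/5     -4/75 ]
[      1/5     -1/75 ]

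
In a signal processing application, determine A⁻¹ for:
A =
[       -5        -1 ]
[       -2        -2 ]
det(A) = 8
A⁻¹ =
[     -1/4       1/8 ]
[      1/4      -5/8 ]

For a 2×2 matrix A = [[a, b], [c, d]] with det(A) ≠ 0, A⁻¹ = (1/det(A)) * [[d, -b], [-c, a]].
det(A) = (-5)*(-2) - (-1)*(-2) = 10 - 2 = 8.
A⁻¹ = (1/8) * [[-2, 1], [2, -5]].
Dividing each entry by 8 and reducing:
A⁻¹ =
[     -1/4       1/8 ]
[      1/4      -5/8 ]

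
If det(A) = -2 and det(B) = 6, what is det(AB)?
-12

Use the multiplicative property of determinants: det(AB) = det(A)*det(B).
det(AB) = (-2)*(6) = -12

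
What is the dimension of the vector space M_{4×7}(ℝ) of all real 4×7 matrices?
Dimension = 28

A real 4×7 matrix is determined by its 4·7 = 28 independent entries.
A standard basis is {E_ij : 1 ≤ i ≤ 4, 1 ≤ j ≤ 7}, where E_ij has a 1 in position (i, j) and 0 elsewhere — there are 28 such matrices, and they are linearly independent and span M_{4×7}(ℝ).
Therefore dim(M_{4×7}(ℝ)) = 28.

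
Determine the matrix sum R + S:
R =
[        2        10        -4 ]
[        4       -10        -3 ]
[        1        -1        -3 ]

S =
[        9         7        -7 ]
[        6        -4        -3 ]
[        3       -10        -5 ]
R + S =
[       11        17       -11 ]
[       10       -14        -6 ]
[        4       -11        -8 ]

Matrix addition is elementwise: (R+S)[i][j] = R[i][j] + S[i][j].
  (R+S)[0][0] = (2) + (9) = 11
  (R+S)[0][1] = (10) + (7) = 17
  (R+S)[0][2] = (-4) + (-7) = -11
  (R+S)[1][0] = (4) + (6) = 10
  (R+S)[1][1] = (-10) + (-4) = -14
  (R+S)[1][2] = (-3) + (-3) = -6
  (R+S)[2][0] = (1) + (3) = 4
  (R+S)[2][1] = (-1) + (-10) = -11
  (R+S)[2][2] = (-3) + (-5) = -8
R + S =
[       11        17       -11 ]
[       10       -14        -6 ]
[        4       -11        -8 ]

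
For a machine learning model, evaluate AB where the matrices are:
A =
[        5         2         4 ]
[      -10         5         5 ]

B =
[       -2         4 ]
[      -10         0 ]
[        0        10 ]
AB =
[      -30        60 ]
[      -30        10 ]

Matrix multiplication: (AB)[i][j] = sum over k of A[i][k] * B[k][j].
  (AB)[0][0] = (5)*(-2) + (2)*(-10) + (4)*(0) = -30
  (AB)[0][1] = (5)*(4) + (2)*(0) + (4)*(10) = 60
  (AB)[1][0] = (-10)*(-2) + (5)*(-10) + (5)*(0) = -30
  (AB)[1][1] = (-10)*(4) + (5)*(0) + (5)*(10) = 10
AB =
[      -30        60 ]
[      -30        10 ]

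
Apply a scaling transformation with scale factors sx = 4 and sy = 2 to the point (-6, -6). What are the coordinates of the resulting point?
(-24, -12)

Scaling matrix:
[[4, 0], [0, 2]]
Result: (-6 × 4, -6 × 2) = (-24, -12)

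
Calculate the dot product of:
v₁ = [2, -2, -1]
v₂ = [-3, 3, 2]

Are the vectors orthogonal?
-14, No

The dot product is the sum of products of corresponding components.
v₁·v₂ = (2)*(-3) + (-2)*(3) + (-1)*(2) = -6 - 6 - 2 = -14.
Two vectors are orthogonal iff their dot product is 0; here the dot product is -14, so the vectors are not orthogonal.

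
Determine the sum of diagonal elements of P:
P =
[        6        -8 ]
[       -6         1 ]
tr(P) = 6 + 1 = 7

The trace of a square matrix is the sum of its diagonal entries.
Diagonal entries of P: P[0][0] = 6, P[1][1] = 1.
tr(P) = 6 + 1 = 7.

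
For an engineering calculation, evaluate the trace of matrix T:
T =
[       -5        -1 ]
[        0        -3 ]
tr(T) = -5 - 3 = -8

The trace of a square matrix is the sum of its diagonal entries.
Diagonal entries of T: T[0][0] = -5, T[1][1] = -3.
tr(T) = -5 - 3 = -8.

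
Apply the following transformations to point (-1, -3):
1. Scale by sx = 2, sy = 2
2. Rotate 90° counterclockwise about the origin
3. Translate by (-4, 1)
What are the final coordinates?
(2, -1)

Step 1: Scale → (-2, -6)
Step 2: Rotate 90° → (6, -2)
Step 3: Translate → (2, -1)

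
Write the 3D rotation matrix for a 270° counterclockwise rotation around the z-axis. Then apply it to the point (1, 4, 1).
R = [[0, 1, 0], [-1, 0, 0], [0, 0, 1]]; R·(1, 4, 1) = (4, -1, 1)

Rotation matrix for 270° around z-axis:
cos(270°) = 0, sin(270°) = -1
R = [[0, 1, 0], [-1, 0, 0], [0, 0, 1]]
Apply to (1, 4, 1): R·[1, 4, 1]ᵀ = (4, -1, 1)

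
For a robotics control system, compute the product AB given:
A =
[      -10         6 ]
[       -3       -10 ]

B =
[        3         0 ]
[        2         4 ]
AB =
[      -18        24 ]
[      -29       -40 ]

Matrix multiplication: (AB)[i][j] = sum over k of A[i][k] * B[k][j].
  (AB)[0][0] = (-10)*(3) + (6)*(2) = -18
  (AB)[0][1] = (-10)*(0) + (6)*(4) = 24
  (AB)[1][0] = (-3)*(3) + (-10)*(2) = -29
  (AB)[1][1] = (-3)*(0) + (-10)*(4) = -40
AB =
[      -18        24 ]
[      -29       -40 ]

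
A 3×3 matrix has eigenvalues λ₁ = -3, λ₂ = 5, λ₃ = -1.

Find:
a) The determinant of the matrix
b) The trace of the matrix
det = 15, trace = 1

Two standard eigenvalue identities:
- det(A) equals the product of the eigenvalues (counted with multiplicity).
- trace(A) equals the sum of the eigenvalues.
det(A) = (-3)*(5)*(-1) = 15.
trace(A) = -3 + 5 - 1 = 1.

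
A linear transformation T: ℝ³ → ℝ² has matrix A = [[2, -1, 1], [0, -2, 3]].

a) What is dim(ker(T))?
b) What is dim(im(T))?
dim(ker) = 1, dim(im) = 2

The two rows are not scalar multiples of one another (no single k satisfies row 2 = k × row 1), so they are linearly independent.
Thus rank(A) = 2.
dim(im(T)) = rank(A) = 2.
By the rank-nullity theorem applied to T: ℝ³ → ℝ², rank(A) + nullity(A) = 3 (the domain dimension), so dim(ker(T)) = 3 - 2 = 1.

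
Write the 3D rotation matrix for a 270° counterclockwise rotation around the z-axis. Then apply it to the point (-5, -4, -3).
R = [[0, 1, 0], [-1, 0, 0], [0, 0, 1]]; R·(-5, -4, -3) = (-4, 5, -3)

Rotation matrix for 270° around z-axis:
cos(270°) = 0, sin(270°) = -1
R = [[0, 1, 0], [-1, 0, 0], [0, 0, 1]]
Apply to (-5, -4, -3): R·[-5, -4, -3]ᵀ = (-4, 5, -3)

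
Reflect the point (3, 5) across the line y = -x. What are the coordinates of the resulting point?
(-5, -3)

Reflection across line y = -x: (3, 5) → (-5, -3)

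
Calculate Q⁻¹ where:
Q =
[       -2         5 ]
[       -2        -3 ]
det(Q) = 16
Q⁻¹ =
[    -3/16     -5/16 ]
[      1/8      -1/8 ]

For a 2×2 matrix Q = [[a, b], [c, d]] with det(Q) ≠ 0, Q⁻¹ = (1/det(Q)) * [[d, -b], [-c, a]].
det(Q) = (-2)*(-3) - (5)*(-2) = 6 + 10 = 16.
Q⁻¹ = (1/16) * [[-3, -5], [2, -2]].
Dividing each entry by 16 and reducing:
Q⁻¹ =
[    -3/16     -5/16 ]
[      1/8      -1/8 ]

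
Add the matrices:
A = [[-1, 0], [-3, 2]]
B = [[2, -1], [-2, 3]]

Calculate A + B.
[[1, -1], [-5, 5]]

Add corresponding elements:
(-1)+(2)=1
(0)+(-1)=-1
(-3)+(-2)=-5
(2)+(3)=5
A + B = [[1, -1], [-5, 5]]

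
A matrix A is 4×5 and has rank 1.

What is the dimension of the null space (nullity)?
4

The rank-nullity theorem for an m×n matrix states:
rank(A) + nullity(A) = n (the number of columns).
Here n = 5 and rank(A) = 1, so nullity(A) = 5 - 1 = 4.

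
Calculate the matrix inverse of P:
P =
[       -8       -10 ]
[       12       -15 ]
det(P) = 240
P⁻¹ =
[    -1/16      1/24 ]
[    -1/20     -1/30 ]

For a 2×2 matrix P = [[a, b], [c, d]] with det(P) ≠ 0, P⁻¹ = (1/det(P)) * [[d, -b], [-c, a]].
det(P) = (-8)*(-15) - (-10)*(12) = 120 + 120 = 240.
P⁻¹ = (1/240) * [[-15, 10], [-12, -8]].
Dividing each entry by 240 and reducing:
P⁻¹ =
[    -1/16      1/24 ]
[    -1/20     -1/30 ]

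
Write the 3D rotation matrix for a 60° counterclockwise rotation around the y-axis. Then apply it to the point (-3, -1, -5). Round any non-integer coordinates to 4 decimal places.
R = [[1/2, 0, √3/2], [0, 1, 0], [-√3/2, 0, 1/2]]; R·(-3, -1, -5) = (-5.8301, -1.0000, 0.0981)

Rotation matrix for 60° around y-axis:
cos(60°) = 1/2, sin(60°) = √3/2
R = [[1/2, 0, √3/2], [0, 1, 0], [-√3/2, 0, 1/2]]
Apply to (-3, -1, -5): R·[-3, -1, -5]ᵀ = (-5.8301, -1.0000, 0.0981)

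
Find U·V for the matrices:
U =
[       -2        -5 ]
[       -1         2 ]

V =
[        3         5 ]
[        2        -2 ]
UV =
[      -16         0 ]
[        1        -9 ]

Matrix multiplication: (UV)[i][j] = sum over k of U[i][k] * V[k][j].
  (UV)[0][0] = (-2)*(3) + (-5)*(2) = -16
  (UV)[0][1] = (-2)*(5) + (-5)*(-2) = 0
  (UV)[1][0] = (-1)*(3) + (2)*(2) = 1
  (UV)[1][1] = (-1)*(5) + (2)*(-2) = -9
UV =
[      -16         0 ]
[        1        -9 ]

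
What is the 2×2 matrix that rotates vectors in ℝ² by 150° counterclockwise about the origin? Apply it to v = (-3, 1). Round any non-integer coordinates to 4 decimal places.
R = [[-√3/2, -1/2], [1/2, -√3/2]]; R·v = (2.0981, -2.3660)

A counterclockwise rotation by angle θ in ℝ² has matrix R(θ) = [[cos θ, -sin θ], [sin θ, cos θ]].
For θ = 150°: cos θ = -√3/2, sin θ = 1/2.
R(150°) = [[-√3/2, -1/2], [1/2, -√3/2]].
R·v = [-√3/2·-3 + (-1/2)·1, 1/2·-3 + -√3/2·1] = (2.0981, -2.3660).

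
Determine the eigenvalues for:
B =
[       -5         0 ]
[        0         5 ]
λ = -5, 5

Solve det(B - λI) = 0. For a 2×2 matrix the characteristic equation is λ² - (trace)λ + det = 0.
trace(B) = a + d = -5 + 5 = 0.
det(B) = a*d - b*c = (-5)*(5) - (0)*(0) = -25 - 0 = -25.
Characteristic equation: λ² - (0)λ + (-25) = 0.
Discriminant = (0)² - 4*(-25) = 0 + 100 = 100.
λ = (0 ± √100) / 2 = (0 ± 10) / 2 = -5, 5.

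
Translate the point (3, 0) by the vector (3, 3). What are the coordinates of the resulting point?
(6, 3)

Translation by (3, 3):
x' = 3 + 3 = 6
y' = 0 + 3 = 3
Homogeneous matrix: [[1, 0, 3], [0, 1, 3], [0, 0, 1]]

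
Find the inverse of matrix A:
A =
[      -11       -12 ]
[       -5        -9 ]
det(A) = 39
A⁻¹ =
[    -3/13      4/13 ]
[     5/39    -11/39 ]

For a 2×2 matrix A = [[a, b], [c, d]] with det(A) ≠ 0, A⁻¹ = (1/det(A)) * [[d, -b], [-c, a]].
det(A) = (-11)*(-9) - (-12)*(-5) = 99 - 60 = 39.
A⁻¹ = (1/39) * [[-9, 12], [5, -11]].
Dividing each entry by 39 and reducing:
A⁻¹ =
[    -3/13      4/13 ]
[     5/39    -11/39 ]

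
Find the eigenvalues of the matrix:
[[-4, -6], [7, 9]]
λ = 2 and λ = 3

Characteristic equation: det(A - λI) = 0
λ² - (trace)λ + (det) = 0
λ² - (5)λ + (6) = 0
λ² - 5λ + 6 = 0
Solving: λ = 2, 3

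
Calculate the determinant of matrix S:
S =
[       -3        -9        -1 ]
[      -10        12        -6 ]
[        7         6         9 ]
det(S) = -720

Expand along row 0 (cofactor expansion): det(S) = a*(e*i - f*h) - b*(d*i - f*g) + c*(d*h - e*g), where the 3×3 is [[a, b, c], [d, e, f], [g, h, i]].
Minor M_00 = (12)*(9) - (-6)*(6) = 108 + 36 = 144.
Minor M_01 = (-10)*(9) - (-6)*(7) = -90 + 42 = -48.
Minor M_02 = (-10)*(6) - (12)*(7) = -60 - 84 = -144.
det(S) = (-3)*(144) - (-9)*(-48) + (-1)*(-144) = -432 - 432 + 144 = -720.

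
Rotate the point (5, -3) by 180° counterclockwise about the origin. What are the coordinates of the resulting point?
(-5, 3)

Rotation matrix R(θ) = [[cos θ, -sin θ], [sin θ, cos θ]]; for θ = 180°:
R = [[-1, 0], [0, -1]]
Result: R × [5, -3]ᵀ = [-1·5 + (0)·-3, 0·5 + (-1)·-3]ᵀ = (-5, 3)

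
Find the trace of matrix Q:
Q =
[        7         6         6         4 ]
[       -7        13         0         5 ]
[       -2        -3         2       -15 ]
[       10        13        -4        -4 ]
tr(Q) = 7 + 13 + 2 - 4 = 18

The trace of a square matrix is the sum of its diagonal entries.
Diagonal entries of Q: Q[0][0] = 7, Q[1][1] = 13, Q[2][2] = 2, Q[3][3] = -4.
tr(Q) = 7 + 13 + 2 - 4 = 18.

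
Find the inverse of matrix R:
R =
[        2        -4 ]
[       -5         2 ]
det(R) = -16
R⁻¹ =
[     -1/8      -1/4 ]
[    -5/16      -1/8 ]

For a 2×2 matrix R = [[a, b], [c, d]] with det(R) ≠ 0, R⁻¹ = (1/det(R)) * [[d, -b], [-c, a]].
det(R) = (2)*(2) - (-4)*(-5) = 4 - 20 = -16.
R⁻¹ = (1/-16) * [[2, 4], [5, 2]].
Dividing each entry by -16 and reducing:
R⁻¹ =
[     -1/8      -1/4 ]
[    -5/16      -1/8 ]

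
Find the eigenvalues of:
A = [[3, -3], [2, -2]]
λ = 0, 1

Solve det(A - λI) = 0. For a 2×2 matrix this is λ² - (trace)λ + det = 0.
trace(A) = 3 - 2 = 1.
det(A) = (3)*(-2) - (-3)*(2) = -6 + 6 = 0.
Characteristic equation: λ² - (1)λ + (0) = 0.
Discriminant: (1)² - 4*(0) = 1 - 0 = 1.
Roots: λ = (1 ± √1) / 2 = 0, 1.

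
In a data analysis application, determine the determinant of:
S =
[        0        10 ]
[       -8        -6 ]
det(S) = 80

For a 2×2 matrix [[a, b], [c, d]], det = a*d - b*c.
det(S) = (0)*(-6) - (10)*(-8) = 0 + 80 = 80.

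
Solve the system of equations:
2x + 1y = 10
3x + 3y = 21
x = 3, y = 4

Use elimination (row reduction):
Equation 1: 2x + 1y = 10.
Equation 2: 3x + 3y = 21.
Multiply Eq1 by 3 and Eq2 by 2: 6x + 3y = 30;  6x + 6y = 42.
Subtract: (3)y = 12, so y = 4.
Back-substitute into Eq1: 2x + 1*(4) = 10, so x = 3.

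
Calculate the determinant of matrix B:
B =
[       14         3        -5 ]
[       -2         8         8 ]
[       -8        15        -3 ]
det(B) = -2396

Expand along row 0 (cofactor expansion): det(B) = a*(e*i - f*h) - b*(d*i - f*g) + c*(d*h - e*g), where the 3×3 is [[a, b, c], [d, e, f], [g, h, i]].
Minor M_00 = (8)*(-3) - (8)*(15) = -24 - 120 = -144.
Minor M_01 = (-2)*(-3) - (8)*(-8) = 6 + 64 = 70.
Minor M_02 = (-2)*(15) - (8)*(-8) = -30 + 64 = 34.
det(B) = (14)*(-144) - (3)*(70) + (-5)*(34) = -2016 - 210 - 170 = -2396.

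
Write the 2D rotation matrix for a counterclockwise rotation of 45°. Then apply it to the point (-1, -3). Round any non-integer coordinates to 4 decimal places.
R = [[√2/2, -√2/2], [√2/2, √2/2]]; R·(-1, -3) = (1.4142, -2.8284)

Rotation matrix formula: R(θ) = [[cos θ, -sin θ], [sin θ, cos θ]]
For θ = 45°:
cos(45°) = √2/2
sin(45°) = √2/2
R = [[√2/2, -√2/2], [√2/2, √2/2]]
Apply to (-1, -3): [√2/2·-1 + (-√2/2)·-3, √2/2·-1 + √2/2·-3] = (1.4142, -2.8284)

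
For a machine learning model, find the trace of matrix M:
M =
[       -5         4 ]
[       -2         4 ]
tr(M) = -5 + 4 = -1

The trace of a square matrix is the sum of its diagonal entries.
Diagonal entries of M: M[0][0] = -5, M[1][1] = 4.
tr(M) = -5 + 4 = -1.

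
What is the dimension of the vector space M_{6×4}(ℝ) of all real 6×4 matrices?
Dimension = 24

A real 6×4 matrix is determined by its 6·4 = 24 independent entries.
A standard basis is {E_ij : 1 ≤ i ≤ 6, 1 ≤ j ≤ 4}, where E_ij has a 1 in position (i, j) and 0 elsewhere — there are 24 such matrices, and they are linearly independent and span M_{6×4}(ℝ).
Therefore dim(M_{6×4}(ℝ)) = 24.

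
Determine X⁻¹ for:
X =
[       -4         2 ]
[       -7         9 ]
det(X) = -22
X⁻¹ =
[    -9/22      1/11 ]
[    -7/22      2/11 ]

For a 2×2 matrix X = [[a, b], [c, d]] with det(X) ≠ 0, X⁻¹ = (1/det(X)) * [[d, -b], [-c, a]].
det(X) = (-4)*(9) - (2)*(-7) = -36 + 14 = -22.
X⁻¹ = (1/-22) * [[9, -2], [7, -4]].
Dividing each entry by -22 and reducing:
X⁻¹ =
[    -9/22      1/11 ]
[    -7/22      2/11 ]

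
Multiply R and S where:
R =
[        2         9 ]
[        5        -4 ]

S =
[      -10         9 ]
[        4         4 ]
RS =
[       16        54 ]
[      -66        29 ]

Matrix multiplication: (RS)[i][j] = sum over k of R[i][k] * S[k][j].
  (RS)[0][0] = (2)*(-10) + (9)*(4) = 16
  (RS)[0][1] = (2)*(9) + (9)*(4) = 54
  (RS)[1][0] = (5)*(-10) + (-4)*(4) = -66
  (RS)[1][1] = (5)*(9) + (-4)*(4) = 29
RS =
[       16        54 ]
[      -66        29 ]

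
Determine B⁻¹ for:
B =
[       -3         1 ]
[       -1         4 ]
det(B) = -11
B⁻¹ =
[    -4/11      1/11 ]
[    -1/11      3/11 ]

For a 2×2 matrix B = [[a, b], [c, d]] with det(B) ≠ 0, B⁻¹ = (1/det(B)) * [[d, -b], [-c, a]].
det(B) = (-3)*(4) - (1)*(-1) = -12 + 1 = -11.
B⁻¹ = (1/-11) * [[4, -1], [1, -3]].
Dividing each entry by -11 and reducing:
B⁻¹ =
[    -4/11      1/11 ]
[    -1/11      3/11 ]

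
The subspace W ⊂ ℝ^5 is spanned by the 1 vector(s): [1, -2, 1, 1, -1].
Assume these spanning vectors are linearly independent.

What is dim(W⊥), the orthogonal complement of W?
dim(W⊥) = 4

For any subspace W of ℝ^n, dim(W) + dim(W⊥) = n (the whole-space dimension).
Here the given 1 vectors are linearly independent, so dim(W) = 1.
Thus dim(W⊥) = n - dim(W) = 5 - 1 = 4.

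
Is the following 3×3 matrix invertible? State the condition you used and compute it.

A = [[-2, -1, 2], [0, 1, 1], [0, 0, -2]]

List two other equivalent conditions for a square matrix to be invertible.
Yes, invertible; det(A) = 4 ≠ 0. Equivalent conditions: rank(A) = 3; Ax = 0 has only the trivial solution; 0 is not an eigenvalue; the columns of A are linearly independent.

To check invertibility, compute det(A).
The given matrix is triangular, so det(A) equals the product of its diagonal entries = 4 ≠ 0.
Since det(A) ≠ 0, A is invertible.
Equivalent conditions for a square matrix A to be invertible:
- rank(A) = 3 (full rank).
- The homogeneous system Ax = 0 has only the trivial solution x = 0.
- 0 is not an eigenvalue of A.
- The columns (equivalently rows) of A are linearly independent.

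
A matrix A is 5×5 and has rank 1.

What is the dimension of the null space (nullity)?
4

The rank-nullity theorem for an m×n matrix states:
rank(A) + nullity(A) = n (the number of columns).
Here n = 5 and rank(A) = 1, so nullity(A) = 5 - 1 = 4.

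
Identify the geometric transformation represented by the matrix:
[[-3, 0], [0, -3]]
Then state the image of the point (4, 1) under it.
uniform scaling by factor -3; image of (4, 1) is (-12, -3)

This is a diagonal matrix with equal entries -3, so it scales both axes by the same factor -3.
The matrix [[-3, 0], [0, -3]] represents: uniform scaling by factor -3.
Applying it to (4, 1): [-3·4 + 0·1, 0·4 + -3·1] = (-12, -3).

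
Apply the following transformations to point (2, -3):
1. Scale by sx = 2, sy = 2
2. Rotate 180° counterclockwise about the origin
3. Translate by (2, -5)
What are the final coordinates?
(-2, 1)

Step 1: Scale → (4, -6)
Step 2: Rotate 180° → (-4, 6)
Step 3: Translate → (-2, 1)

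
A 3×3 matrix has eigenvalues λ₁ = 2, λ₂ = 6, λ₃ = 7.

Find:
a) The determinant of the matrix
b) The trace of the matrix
det = 84, trace = 15

Two standard eigenvalue identities:
- det(A) equals the product of the eigenvalues (counted with multiplicity).
- trace(A) equals the sum of the eigenvalues.
det(A) = (2)*(6)*(7) = 84.
trace(A) = 2 + 6 + 7 = 15.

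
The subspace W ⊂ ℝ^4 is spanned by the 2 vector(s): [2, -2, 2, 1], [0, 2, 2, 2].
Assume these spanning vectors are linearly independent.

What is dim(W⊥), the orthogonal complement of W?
dim(W⊥) = 2

For any subspace W of ℝ^n, dim(W) + dim(W⊥) = n (the whole-space dimension).
Here the given 2 vectors are linearly independent, so dim(W) = 2.
Thus dim(W⊥) = n - dim(W) = 4 - 2 = 2.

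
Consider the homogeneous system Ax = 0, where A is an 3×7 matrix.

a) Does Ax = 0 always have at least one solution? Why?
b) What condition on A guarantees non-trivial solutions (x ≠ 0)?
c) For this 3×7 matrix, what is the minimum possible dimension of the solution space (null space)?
a) Yes, x = 0 is always a solution. b) When A has linearly dependent columns (rank < n). c) Minimum nullity = 4.

a) x = 0 satisfies A·0 = 0, so the zero vector is always a solution.
b) Non-trivial solutions exist iff the columns of A are linearly dependent, equivalently rank(A) < n (the number of columns).
c) By rank-nullity, rank(A) + nullity(A) = n = 7. Since A has only 3 rows, rank(A) ≤ 3, so nullity(A) ≥ 7 - 3 = 4.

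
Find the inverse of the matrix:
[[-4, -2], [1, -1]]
[[-1/6, 1/3], [-1/6, -2/3]]

For [[a,b],[c,d]], inverse = (1/det)·[[d,-b],[-c,a]]
det = -4·-1 - -2·1 = 6
Inverse = (1/6)·[[-1, 2], [-1, -4]]
        = [[-1/6, 1/3], [-1/6, -2/3]]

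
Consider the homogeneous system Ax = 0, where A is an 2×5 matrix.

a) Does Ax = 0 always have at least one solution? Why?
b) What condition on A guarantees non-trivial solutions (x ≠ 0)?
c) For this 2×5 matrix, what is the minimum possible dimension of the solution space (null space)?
a) Yes, x = 0 is always a solution. b) When A has linearly dependent columns (rank < n). c) Minimum nullity = 3.

a) x = 0 satisfies A·0 = 0, so the zero vector is always a solution.
b) Non-trivial solutions exist iff the columns of A are linearly dependent, equivalently rank(A) < n (the number of columns).
c) By rank-nullity, rank(A) + nullity(A) = n = 5. Since A has only 2 rows, rank(A) ≤ 2, so nullity(A) ≥ 5 - 2 = 3.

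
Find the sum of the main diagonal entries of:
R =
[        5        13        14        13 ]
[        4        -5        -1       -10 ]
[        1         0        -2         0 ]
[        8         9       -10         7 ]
tr(R) = 5 - 5 - 2 + 7 = 5

The trace of a square matrix is the sum of its diagonal entries.
Diagonal entries of R: R[0][0] = 5, R[1][1] = -5, R[2][2] = -2, R[3][3] = 7.
tr(R) = 5 - 5 - 2 + 7 = 5.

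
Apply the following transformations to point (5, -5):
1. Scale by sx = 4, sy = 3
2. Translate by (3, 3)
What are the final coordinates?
(23, -12)

Step 1: Scale (5, -5) by (sx, sy) = (4, 3) → (20, -15)
Step 2: Translate by (3, 3) → (23, -12)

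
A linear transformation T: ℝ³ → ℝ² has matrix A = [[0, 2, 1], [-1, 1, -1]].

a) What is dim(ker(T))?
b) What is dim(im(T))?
dim(ker) = 1, dim(im) = 2

The two rows are not scalar multiples of one another (no single k satisfies row 2 = k × row 1), so they are linearly independent.
Thus rank(A) = 2.
dim(im(T)) = rank(A) = 2.
By the rank-nullity theorem applied to T: ℝ³ → ℝ², rank(A) + nullity(A) = 3 (the domain dimension), so dim(ker(T)) = 3 - 2 = 1.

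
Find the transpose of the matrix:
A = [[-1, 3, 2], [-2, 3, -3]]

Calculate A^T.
[[-1, -2], [3, 3], [2, -3]]

The transpose sends entry (i,j) to (j,i); rows become columns.
Row 0 of A: [-1, 3, 2] -> column 0 of A^T.
Row 1 of A: [-2, 3, -3] -> column 1 of A^T.
A^T = [[-1, -2], [3, 3], [2, -3]]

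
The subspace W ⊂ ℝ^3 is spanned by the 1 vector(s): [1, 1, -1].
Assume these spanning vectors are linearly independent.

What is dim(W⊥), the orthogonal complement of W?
dim(W⊥) = 2

For any subspace W of ℝ^n, dim(W) + dim(W⊥) = n (the whole-space dimension).
Here the given 1 vectors are linearly independent, so dim(W) = 1.
Thus dim(W⊥) = n - dim(W) = 3 - 1 = 2.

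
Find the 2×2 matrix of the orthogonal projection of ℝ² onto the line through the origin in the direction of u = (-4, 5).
[[16/41, -20/41], [-20/41, 25/41]]

The orthogonal projection onto the line spanned by a nonzero vector u = (a, b) has matrix P = (u uᵀ) / (uᵀ u) = (1/(a² + b²)) · [[a², ab], [ab, b²]].
Here u = (-4, 5), so a² + b² = 16 + 25 = 41.
P = (1/41) · [[16, -20], [-20, 25]] = [[16/41, -20/41], [-20/41, 25/41]].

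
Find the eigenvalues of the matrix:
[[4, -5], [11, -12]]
λ = -7 and λ = -1

Characteristic equation: det(A - λI) = 0
λ² - (trace)λ + (det) = 0
λ² - (-8)λ + (7) = 0
λ² + 8λ + 7 = 0
Solving: λ = -7, -1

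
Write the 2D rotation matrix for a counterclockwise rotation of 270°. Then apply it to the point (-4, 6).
R = [[0, 1], [-1, 0]]; R·(-4, 6) = (6, 4)

Rotation matrix formula: R(θ) = [[cos θ, -sin θ], [sin θ, cos θ]]
For θ = 270°:
cos(270°) = 0
sin(270°) = -1
R = [[0, 1], [-1, 0]]
Apply to (-4, 6): [0·-4 + (1)·6, -1·-4 + 0·6] = (6, 4)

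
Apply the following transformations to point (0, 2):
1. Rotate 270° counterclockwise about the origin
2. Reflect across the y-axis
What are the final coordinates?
(-2, 0)

Step 1: Rotate 270° → (2, 0)
Step 2: Reflect across the y-axis → (-2, 0)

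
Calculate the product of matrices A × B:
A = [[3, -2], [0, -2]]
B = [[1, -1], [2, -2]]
[[-1, 1], [-4, 4]]

Matrix multiplication:
C[0][0] = 3×1 + -2×2 = -1
C[0][1] = 3×-1 + -2×-2 = 1
C[1][0] = 0×1 + -2×2 = -4
C[1][1] = 0×-1 + -2×-2 = 4
Result: [[-1, 1], [-4, 4]]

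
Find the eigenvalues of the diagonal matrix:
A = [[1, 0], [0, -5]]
λ₁ = 1, λ₂ = -5

The characteristic polynomial of A is det(A - λI) = (1 - λ)(-5 - λ) = 0.
The roots are λ = 1 and λ = -5, so the eigenvalues are the diagonal entries.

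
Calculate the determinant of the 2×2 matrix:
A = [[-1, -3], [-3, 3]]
-12

For A = [[a, b], [c, d]], det(A) = a*d - b*c.
det(A) = (-1)*(3) - (-3)*(-3) = -3 - 9 = -12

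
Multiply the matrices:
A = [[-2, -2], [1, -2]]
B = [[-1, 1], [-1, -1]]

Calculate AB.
[[4, 0], [1, 3]]

Each entry (i,j) of AB = sum over k of A[i][k]*B[k][j].
(AB)[0][0] = (-2)*(-1) + (-2)*(-1) = 4
(AB)[0][1] = (-2)*(1) + (-2)*(-1) = 0
(AB)[1][0] = (1)*(-1) + (-2)*(-1) = 1
(AB)[1][1] = (1)*(1) + (-2)*(-1) = 3
AB = [[4, 0], [1, 3]]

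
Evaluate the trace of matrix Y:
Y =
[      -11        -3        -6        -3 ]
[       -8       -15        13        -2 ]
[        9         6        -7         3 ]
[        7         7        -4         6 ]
tr(Y) = -11 - 15 - 7 + 6 = -27

The trace of a square matrix is the sum of its diagonal entries.
Diagonal entries of Y: Y[0][0] = -11, Y[1][1] = -15, Y[2][2] = -7, Y[3][3] = 6.
tr(Y) = -11 - 15 - 7 + 6 = -27.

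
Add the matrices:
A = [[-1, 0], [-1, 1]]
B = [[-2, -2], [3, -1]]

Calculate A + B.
[[-3, -2], [2, 0]]

Add corresponding elements:
(-1)+(-2)=-3
(0)+(-2)=-2
(-1)+(3)=2
(1)+(-1)=0
A + B = [[-3, -2], [2, 0]]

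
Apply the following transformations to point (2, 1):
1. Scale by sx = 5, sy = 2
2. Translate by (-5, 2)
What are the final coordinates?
(5, 4)

Step 1: Scale (2, 1) by (sx, sy) = (5, 2) → (10, 2)
Step 2: Translate by (-5, 2) → (5, 4)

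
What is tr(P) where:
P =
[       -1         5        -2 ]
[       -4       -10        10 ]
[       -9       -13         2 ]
tr(P) = -1 - 10 + 2 = -9

The trace of a square matrix is the sum of its diagonal entries.
Diagonal entries of P: P[0][0] = -1, P[1][1] = -10, P[2][2] = 2.
tr(P) = -1 - 10 + 2 = -9.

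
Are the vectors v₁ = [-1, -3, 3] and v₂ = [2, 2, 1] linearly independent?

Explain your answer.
Yes, linearly independent

Two vectors are linearly dependent iff one is a scalar multiple of the other.
No single scalar k satisfies v₂ = k·v₁ (the ratios of corresponding entries disagree), so v₁ and v₂ are linearly independent.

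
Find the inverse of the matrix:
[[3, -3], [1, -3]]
[[1/2, -1/2], [1/6, -1/2]]

For [[a,b],[c,d]], inverse = (1/det)·[[d,-b],[-c,a]]
det = 3·-3 - -3·1 = -6
Inverse = (1/-6)·[[-3, 3], [-1, 3]]
        = [[1/2, -1/2], [1/6, -1/2]]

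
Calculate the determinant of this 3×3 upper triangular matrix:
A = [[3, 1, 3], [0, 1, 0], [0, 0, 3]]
9

The determinant of a triangular matrix is the product of its diagonal entries (the off-diagonal entries above the diagonal do not affect it).
det(A) = (3) * (1) * (3) = 9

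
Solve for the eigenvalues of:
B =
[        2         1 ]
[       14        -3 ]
λ = -5, 4

Solve det(B - λI) = 0. For a 2×2 matrix the characteristic equation is λ² - (trace)λ + det = 0.
trace(B) = a + d = 2 - 3 = -1.
det(B) = a*d - b*c = (2)*(-3) - (1)*(14) = -6 - 14 = -20.
Characteristic equation: λ² - (-1)λ + (-20) = 0.
Discriminant = (-1)² - 4*(-20) = 1 + 80 = 81.
λ = (-1 ± √81) / 2 = (-1 ± 9) / 2 = -5, 4.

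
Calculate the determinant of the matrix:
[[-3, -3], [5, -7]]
36

For a 2×2 matrix [[a, b], [c, d]], det = ad - bc
det = (-3)(-7) - (-3)(5) = 21 - -15 = 36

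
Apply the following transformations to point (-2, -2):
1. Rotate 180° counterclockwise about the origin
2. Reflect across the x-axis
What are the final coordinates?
(2, -2)

Step 1: Rotate 180° → (2, 2)
Step 2: Reflect across the x-axis → (2, -2)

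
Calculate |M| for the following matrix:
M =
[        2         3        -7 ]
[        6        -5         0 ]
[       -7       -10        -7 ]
det(M) = 861

Expand along row 0 (cofactor expansion): det(M) = a*(e*i - f*h) - b*(d*i - f*g) + c*(d*h - e*g), where the 3×3 is [[a, b, c], [d, e, f], [g, h, i]].
Minor M_00 = (-5)*(-7) - (0)*(-10) = 35 - 0 = 35.
Minor M_01 = (6)*(-7) - (0)*(-7) = -42 - 0 = -42.
Minor M_02 = (6)*(-10) - (-5)*(-7) = -60 - 35 = -95.
det(M) = (2)*(35) - (3)*(-42) + (-7)*(-95) = 70 + 126 + 665 = 861.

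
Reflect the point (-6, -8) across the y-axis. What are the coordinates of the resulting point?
(6, -8)

Reflection across y-axis: (-6, -8) → (6, -8)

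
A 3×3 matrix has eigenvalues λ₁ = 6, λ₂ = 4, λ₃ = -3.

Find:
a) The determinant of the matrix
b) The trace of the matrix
det = -72, trace = 7

Two standard eigenvalue identities:
- det(A) equals the product of the eigenvalues (counted with multiplicity).
- trace(A) equals the sum of the eigenvalues.
det(A) = (6)*(4)*(-3) = -72.
trace(A) = 6 + 4 - 3 = 7.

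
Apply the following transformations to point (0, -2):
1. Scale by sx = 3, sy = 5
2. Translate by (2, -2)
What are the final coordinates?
(2, -12)

Step 1: Scale (0, -2) by (sx, sy) = (3, 5) → (0, -10)
Step 2: Translate by (2, -2) → (2, -12)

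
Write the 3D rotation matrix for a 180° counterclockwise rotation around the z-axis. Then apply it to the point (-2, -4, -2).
R = [[-1, 0, 0], [0, -1, 0], [0, 0, 1]]; R·(-2, -4, -2) = (2, 4, -2)

Rotation matrix for 180° around z-axis:
cos(180°) = -1, sin(180°) = 0
R = [[-1, 0, 0], [0, -1, 0], [0, 0, 1]]
Apply to (-2, -4, -2): R·[-2, -4, -2]ᵀ = (2, 4, -2)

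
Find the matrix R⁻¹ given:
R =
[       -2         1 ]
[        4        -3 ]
det(R) = 2
R⁻¹ =
[     -3/2      -1/2 ]
[       -2        -1 ]

For a 2×2 matrix R = [[a, b], [c, d]] with det(R) ≠ 0, R⁻¹ = (1/det(R)) * [[d, -b], [-c, a]].
det(R) = (-2)*(-3) - (1)*(4) = 6 - 4 = 2.
R⁻¹ = (1/2) * [[-3, -1], [-4, -2]].
Dividing each entry by 2 and reducing:
R⁻¹ =
[     -3/2      -1/2 ]
[       -2        -1 ]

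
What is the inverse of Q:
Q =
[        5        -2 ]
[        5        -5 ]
det(Q) = -15
Q⁻¹ =
[      1/3     -2/15 ]
[      1/3      -1/3 ]

For a 2×2 matrix Q = [[a, b], [c, d]] with det(Q) ≠ 0, Q⁻¹ = (1/det(Q)) * [[d, -b], [-c, a]].
det(Q) = (5)*(-5) - (-2)*(5) = -25 + 10 = -15.
Q⁻¹ = (1/-15) * [[-5, 2], [-5, 5]].
Dividing each entry by -15 and reducing:
Q⁻¹ =
[      1/3     -2/15 ]
[      1/3      -1/3 ]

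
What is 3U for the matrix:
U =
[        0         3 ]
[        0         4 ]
3U =
[        0         9 ]
[        0        12 ]

Scalar multiplication is elementwise: (3U)[i][j] = 3 * U[i][j].
  (3U)[0][0] = 3 * (0) = 0
  (3U)[0][1] = 3 * (3) = 9
  (3U)[1][0] = 3 * (0) = 0
  (3U)[1][1] = 3 * (4) = 12
3U =
[        0         9 ]
[        0        12 ]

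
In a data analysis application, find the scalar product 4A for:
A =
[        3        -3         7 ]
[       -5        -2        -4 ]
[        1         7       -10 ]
4A =
[       12       -12        28 ]
[      -20        -8       -16 ]
[        4        28       -40 ]

Scalar multiplication is elementwise: (4A)[i][j] = 4 * A[i][j].
  (4A)[0][0] = 4 * (3) = 12
  (4A)[0][1] = 4 * (-3) = -12
  (4A)[0][2] = 4 * (7) = 28
  (4A)[1][0] = 4 * (-5) = -20
  (4A)[1][1] = 4 * (-2) = -8
  (4A)[1][2] = 4 * (-4) = -16
  (4A)[2][0] = 4 * (1) = 4
  (4A)[2][1] = 4 * (7) = 28
  (4A)[2][2] = 4 * (-10) = -40
4A =
[       12       -12        28 ]
[      -20        -8       -16 ]
[        4        28       -40 ]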